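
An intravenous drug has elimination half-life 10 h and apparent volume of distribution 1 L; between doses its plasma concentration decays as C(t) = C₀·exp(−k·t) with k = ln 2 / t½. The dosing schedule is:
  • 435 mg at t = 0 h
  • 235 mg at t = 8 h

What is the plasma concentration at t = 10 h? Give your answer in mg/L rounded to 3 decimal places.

k = ln 2 / 10 = 0.06931 per h
Dose 1 (435 mg at t=0 h): 435·exp(−0.06931·10) = 217.500 mg/L
Dose 2 (235 mg at t=8 h): 235·exp(−0.06931·2) = 204.579 mg/L
C(10) = 217.500 + 204.579 = 422.079 mg/L

422.079 mg/L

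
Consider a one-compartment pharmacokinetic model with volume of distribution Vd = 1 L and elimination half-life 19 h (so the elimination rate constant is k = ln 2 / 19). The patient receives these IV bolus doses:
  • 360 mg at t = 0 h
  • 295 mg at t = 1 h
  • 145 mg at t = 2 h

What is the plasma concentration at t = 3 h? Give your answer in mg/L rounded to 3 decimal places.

736.728 mg/L

k = ln 2 / 19 = 0.03648 per h
Dose 1 (360 mg at t=0 h): 360·exp(−0.03648·3) = 322.680 mg/L
Dose 2 (295 mg at t=1 h): 295·exp(−0.03648·2) = 274.242 mg/L
Dose 3 (145 mg at t=2 h): 145·exp(−0.03648·1) = 139.806 mg/L
C(3) = 322.680 + 274.242 + 139.806 = 736.728 mg/L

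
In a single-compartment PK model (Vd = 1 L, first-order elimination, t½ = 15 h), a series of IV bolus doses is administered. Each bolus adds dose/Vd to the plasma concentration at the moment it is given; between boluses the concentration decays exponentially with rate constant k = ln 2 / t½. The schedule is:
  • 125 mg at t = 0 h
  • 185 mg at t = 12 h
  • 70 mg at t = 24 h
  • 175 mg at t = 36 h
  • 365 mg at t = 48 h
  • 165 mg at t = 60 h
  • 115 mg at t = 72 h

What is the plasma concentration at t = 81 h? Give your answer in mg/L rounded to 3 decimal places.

255.322 mg/L

k = ln 2 / 15 = 0.04621 per h
Dose 1 (125 mg at t=0 h): 125·exp(−0.04621·81) = 2.960 mg/L
Dose 2 (185 mg at t=12 h): 185·exp(−0.04621·69) = 7.628 mg/L
Dose 3 (70 mg at t=24 h): 70·exp(−0.04621·57) = 5.026 mg/L
Dose 4 (175 mg at t=36 h): 175·exp(−0.04621·45) = 21.875 mg/L
Dose 5 (365 mg at t=48 h): 365·exp(−0.04621·33) = 79.438 mg/L
Dose 6 (165 mg at t=60 h): 165·exp(−0.04621·21) = 62.523 mg/L
Dose 7 (115 mg at t=72 h): 115·exp(−0.04621·9) = 75.872 mg/L
C(81) = 2.960 + 7.628 + 5.026 + 21.875 + 79.438 + 62.523 + 75.872 = 255.322 mg/L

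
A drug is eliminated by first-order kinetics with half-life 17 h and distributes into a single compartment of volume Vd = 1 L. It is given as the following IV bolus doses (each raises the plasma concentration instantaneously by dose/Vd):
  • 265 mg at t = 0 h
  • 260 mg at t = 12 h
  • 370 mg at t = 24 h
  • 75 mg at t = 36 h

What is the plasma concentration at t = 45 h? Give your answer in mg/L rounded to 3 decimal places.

319.133 mg/L

k = ln 2 / 17 = 0.04077 per h
Dose 1 (265 mg at t=0 h): 265·exp(−0.04077·45) = 42.306 mg/L
Dose 2 (260 mg at t=12 h): 260·exp(−0.04077·33) = 67.705 mg/L
Dose 3 (370 mg at t=24 h): 370·exp(−0.04077·21) = 157.160 mg/L
Dose 4 (75 mg at t=36 h): 75·exp(−0.04077·9) = 51.963 mg/L
C(45) = 42.306 + 67.705 + 157.160 + 51.963 = 319.133 mg/L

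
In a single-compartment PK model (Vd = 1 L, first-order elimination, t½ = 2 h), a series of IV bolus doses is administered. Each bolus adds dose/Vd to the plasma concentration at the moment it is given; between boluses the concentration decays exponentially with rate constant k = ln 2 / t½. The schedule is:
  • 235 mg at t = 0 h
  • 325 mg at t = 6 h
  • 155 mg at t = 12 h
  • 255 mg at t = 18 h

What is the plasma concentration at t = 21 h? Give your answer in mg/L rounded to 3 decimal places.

98.964 mg/L

k = ln 2 / 2 = 0.34657 per h
Dose 1 (235 mg at t=0 h): 235·exp(−0.34657·21) = 0.162 mg/L
Dose 2 (325 mg at t=6 h): 325·exp(−0.34657·15) = 1.795 mg/L
Dose 3 (155 mg at t=12 h): 155·exp(−0.34657·9) = 6.850 mg/L
Dose 4 (255 mg at t=18 h): 255·exp(−0.34657·3) = 90.156 mg/L
C(21) = 0.162 + 1.795 + 6.850 + 90.156 = 98.964 mg/L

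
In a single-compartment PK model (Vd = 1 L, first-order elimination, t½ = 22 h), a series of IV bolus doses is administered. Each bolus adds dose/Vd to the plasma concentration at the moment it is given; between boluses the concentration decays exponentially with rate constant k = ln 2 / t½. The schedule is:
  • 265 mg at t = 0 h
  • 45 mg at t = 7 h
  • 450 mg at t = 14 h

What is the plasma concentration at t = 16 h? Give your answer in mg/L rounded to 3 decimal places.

616.480 mg/L

k = ln 2 / 22 = 0.03151 per h
Dose 1 (265 mg at t=0 h): 265·exp(−0.03151·16) = 160.072 mg/L
Dose 2 (45 mg at t=7 h): 45·exp(−0.03151·9) = 33.889 mg/L
Dose 3 (450 mg at t=14 h): 450·exp(−0.03151·2) = 422.519 mg/L
C(16) = 160.072 + 33.889 + 422.519 = 616.480 mg/L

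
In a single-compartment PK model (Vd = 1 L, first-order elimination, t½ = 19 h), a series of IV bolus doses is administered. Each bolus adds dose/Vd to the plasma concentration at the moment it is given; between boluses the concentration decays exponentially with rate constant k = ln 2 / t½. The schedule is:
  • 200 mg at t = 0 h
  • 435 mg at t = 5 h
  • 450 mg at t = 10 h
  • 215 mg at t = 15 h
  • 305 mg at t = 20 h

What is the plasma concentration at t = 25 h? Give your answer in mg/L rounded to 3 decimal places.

k = ln 2 / 19 = 0.03648 per h
Dose 1 (200 mg at t=0 h): 200·exp(−0.03648·25) = 80.341 mg/L
Dose 2 (435 mg at t=5 h): 435·exp(−0.03648·20) = 209.708 mg/L
Dose 3 (450 mg at t=10 h): 450·exp(−0.03648·15) = 260.350 mg/L
Dose 4 (215 mg at t=15 h): 215·exp(−0.03648·10) = 149.280 mg/L
Dose 5 (305 mg at t=20 h): 305·exp(−0.03648·5) = 254.145 mg/L
C(25) = 80.341 + 209.708 + 260.350 + 149.280 + 254.145 = 953.824 mg/L

953.824 mg/L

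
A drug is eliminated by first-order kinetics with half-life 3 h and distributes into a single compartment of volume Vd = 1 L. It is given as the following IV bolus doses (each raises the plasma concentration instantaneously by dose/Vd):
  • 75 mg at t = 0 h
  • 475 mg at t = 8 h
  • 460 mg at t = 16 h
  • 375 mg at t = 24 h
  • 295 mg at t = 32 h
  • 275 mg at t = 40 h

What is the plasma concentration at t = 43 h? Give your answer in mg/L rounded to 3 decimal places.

166.429 mg/L

k = ln 2 / 3 = 0.23105 per h
Dose 1 (75 mg at t=0 h): 75·exp(−0.23105·43) = 0.004 mg/L
Dose 2 (475 mg at t=8 h): 475·exp(−0.23105·35) = 0.146 mg/L
Dose 3 (460 mg at t=16 h): 460·exp(−0.23105·27) = 0.898 mg/L
Dose 4 (375 mg at t=24 h): 375·exp(−0.23105·19) = 4.651 mg/L
Dose 5 (295 mg at t=32 h): 295·exp(−0.23105·11) = 23.230 mg/L
Dose 6 (275 mg at t=40 h): 275·exp(−0.23105·3) = 137.500 mg/L
C(43) = 0.004 + 0.146 + 0.898 + 4.651 + 23.230 + 137.500 = 166.429 mg/L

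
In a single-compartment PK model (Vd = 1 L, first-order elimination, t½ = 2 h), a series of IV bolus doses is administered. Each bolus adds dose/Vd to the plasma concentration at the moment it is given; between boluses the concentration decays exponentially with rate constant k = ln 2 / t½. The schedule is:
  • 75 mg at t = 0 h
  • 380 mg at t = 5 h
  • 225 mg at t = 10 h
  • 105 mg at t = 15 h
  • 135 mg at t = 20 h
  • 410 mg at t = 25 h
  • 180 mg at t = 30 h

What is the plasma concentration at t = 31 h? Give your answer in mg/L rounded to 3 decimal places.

k = ln 2 / 2 = 0.34657 per h
Dose 1 (75 mg at t=0 h): 75·exp(−0.34657·31) = 0.002 mg/L
Dose 2 (380 mg at t=5 h): 380·exp(−0.34657·26) = 0.046 mg/L
Dose 3 (225 mg at t=10 h): 225·exp(−0.34657·21) = 0.155 mg/L
Dose 4 (105 mg at t=15 h): 105·exp(−0.34657·16) = 0.410 mg/L
Dose 5 (135 mg at t=20 h): 135·exp(−0.34657·11) = 2.983 mg/L
Dose 6 (410 mg at t=25 h): 410·exp(−0.34657·6) = 51.250 mg/L
Dose 7 (180 mg at t=30 h): 180·exp(−0.34657·1) = 127.279 mg/L
C(31) = 0.002 + 0.046 + 0.155 + 0.410 + 2.983 + 51.250 + 127.279 = 182.126 mg/L

182.126 mg/L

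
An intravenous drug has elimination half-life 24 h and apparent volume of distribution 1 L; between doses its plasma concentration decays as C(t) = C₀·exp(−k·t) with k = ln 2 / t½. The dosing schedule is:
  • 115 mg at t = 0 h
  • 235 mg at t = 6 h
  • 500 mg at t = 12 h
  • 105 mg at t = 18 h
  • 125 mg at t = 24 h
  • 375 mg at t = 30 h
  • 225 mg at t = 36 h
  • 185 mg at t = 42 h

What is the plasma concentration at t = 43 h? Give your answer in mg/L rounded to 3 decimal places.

k = ln 2 / 24 = 0.02888 per h
Dose 1 (115 mg at t=0 h): 115·exp(−0.02888·43) = 33.216 mg/L
Dose 2 (235 mg at t=6 h): 235·exp(−0.02888·37) = 80.720 mg/L
Dose 3 (500 mg at t=12 h): 500·exp(−0.02888·31) = 204.239 mg/L
Dose 4 (105 mg at t=18 h): 105·exp(−0.02888·25) = 51.005 mg/L
Dose 5 (125 mg at t=24 h): 125·exp(−0.02888·19) = 72.210 mg/L
Dose 6 (375 mg at t=30 h): 375·exp(−0.02888·13) = 257.616 mg/L
Dose 7 (225 mg at t=36 h): 225·exp(−0.02888·7) = 183.815 mg/L
Dose 8 (185 mg at t=42 h): 185·exp(−0.02888·1) = 179.733 mg/L
C(43) = 33.216 + 80.720 + 204.239 + 51.005 + 72.210 + 257.616 + 183.815 + 179.733 = 1062.556 mg/L

1062.556 mg/L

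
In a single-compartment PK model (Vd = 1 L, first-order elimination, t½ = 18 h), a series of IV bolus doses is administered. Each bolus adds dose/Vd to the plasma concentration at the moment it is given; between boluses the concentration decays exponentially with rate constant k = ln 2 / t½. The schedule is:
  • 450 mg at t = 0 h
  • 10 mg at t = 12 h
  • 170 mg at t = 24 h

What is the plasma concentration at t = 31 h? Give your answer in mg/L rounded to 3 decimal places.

k = ln 2 / 18 = 0.03851 per h
Dose 1 (450 mg at t=0 h): 450·exp(−0.03851·31) = 136.387 mg/L
Dose 2 (10 mg at t=12 h): 10·exp(−0.03851·19) = 4.811 mg/L
Dose 3 (170 mg at t=24 h): 170·exp(−0.03851·7) = 129.832 mg/L
C(31) = 136.387 + 4.811 + 129.832 = 271.030 mg/L

271.030 mg/L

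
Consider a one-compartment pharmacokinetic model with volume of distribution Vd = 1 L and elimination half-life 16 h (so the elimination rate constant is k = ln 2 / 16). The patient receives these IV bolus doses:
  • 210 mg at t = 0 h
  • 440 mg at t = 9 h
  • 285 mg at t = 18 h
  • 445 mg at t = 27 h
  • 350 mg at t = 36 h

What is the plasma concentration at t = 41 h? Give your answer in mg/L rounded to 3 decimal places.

k = ln 2 / 16 = 0.04332 per h
Dose 1 (210 mg at t=0 h): 210·exp(−0.04332·41) = 35.549 mg/L
Dose 2 (440 mg at t=9 h): 440·exp(−0.04332·32) = 110.000 mg/L
Dose 3 (285 mg at t=18 h): 285·exp(−0.04332·23) = 105.224 mg/L
Dose 4 (445 mg at t=27 h): 445·exp(−0.04332·14) = 242.638 mg/L
Dose 5 (350 mg at t=36 h): 350·exp(−0.04332·5) = 281.836 mg/L
C(41) = 35.549 + 110.000 + 105.224 + 242.638 + 281.836 = 775.247 mg/L

775.247 mg/L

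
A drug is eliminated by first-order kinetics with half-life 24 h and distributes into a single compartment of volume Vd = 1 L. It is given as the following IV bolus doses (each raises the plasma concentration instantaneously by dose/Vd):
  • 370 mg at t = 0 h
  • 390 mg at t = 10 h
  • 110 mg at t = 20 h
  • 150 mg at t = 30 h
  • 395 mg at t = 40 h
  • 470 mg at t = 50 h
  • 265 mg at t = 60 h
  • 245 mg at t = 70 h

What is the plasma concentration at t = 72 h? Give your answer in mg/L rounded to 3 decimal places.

k = ln 2 / 24 = 0.02888 per h
Dose 1 (370 mg at t=0 h): 370·exp(−0.02888·72) = 46.250 mg/L
Dose 2 (390 mg at t=10 h): 390·exp(−0.02888·62) = 65.073 mg/L
Dose 3 (110 mg at t=20 h): 110·exp(−0.02888·52) = 24.500 mg/L
Dose 4 (150 mg at t=30 h): 150·exp(−0.02888·42) = 44.595 mg/L
Dose 5 (395 mg at t=40 h): 395·exp(−0.02888·32) = 156.756 mg/L
Dose 6 (470 mg at t=50 h): 470·exp(−0.02888·22) = 248.974 mg/L
Dose 7 (265 mg at t=60 h): 265·exp(−0.02888·12) = 187.383 mg/L
Dose 8 (245 mg at t=70 h): 245·exp(−0.02888·2) = 231.249 mg/L
C(72) = 46.250 + 65.073 + 24.500 + 44.595 + 156.756 + 248.974 + 187.383 + 231.249 = 1004.781 mg/L

1004.781 mg/L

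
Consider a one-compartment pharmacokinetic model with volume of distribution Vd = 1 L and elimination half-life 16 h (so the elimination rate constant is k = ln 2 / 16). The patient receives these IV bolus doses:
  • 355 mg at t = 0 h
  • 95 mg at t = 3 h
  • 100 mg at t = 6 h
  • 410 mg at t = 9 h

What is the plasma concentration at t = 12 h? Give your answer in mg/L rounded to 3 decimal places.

k = ln 2 / 16 = 0.04332 per h
Dose 1 (355 mg at t=0 h): 355·exp(−0.04332·12) = 211.084 mg/L
Dose 2 (95 mg at t=3 h): 95·exp(−0.04332·9) = 64.327 mg/L
Dose 3 (100 mg at t=6 h): 100·exp(−0.04332·6) = 77.111 mg/L
Dose 4 (410 mg at t=9 h): 410·exp(−0.04332·3) = 360.032 mg/L
C(12) = 211.084 + 64.327 + 77.111 + 360.032 = 712.554 mg/L

712.554 mg/L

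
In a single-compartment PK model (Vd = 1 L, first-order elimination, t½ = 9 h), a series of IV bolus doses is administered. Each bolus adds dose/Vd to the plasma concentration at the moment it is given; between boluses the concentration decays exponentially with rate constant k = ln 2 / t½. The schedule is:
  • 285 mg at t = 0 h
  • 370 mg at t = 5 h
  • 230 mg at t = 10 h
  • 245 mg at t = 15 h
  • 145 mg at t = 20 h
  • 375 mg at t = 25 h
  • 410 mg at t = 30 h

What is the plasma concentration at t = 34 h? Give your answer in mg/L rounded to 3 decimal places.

691.483 mg/L

k = ln 2 / 9 = 0.07702 per h
Dose 1 (285 mg at t=0 h): 285·exp(−0.07702·34) = 20.779 mg/L
Dose 2 (370 mg at t=5 h): 370·exp(−0.07702·29) = 39.648 mg/L
Dose 3 (230 mg at t=10 h): 230·exp(−0.07702·24) = 36.223 mg/L
Dose 4 (245 mg at t=15 h): 245·exp(−0.07702·19) = 56.710 mg/L
Dose 5 (145 mg at t=20 h): 145·exp(−0.07702·14) = 49.329 mg/L
Dose 6 (375 mg at t=25 h): 375·exp(−0.07702·9) = 187.500 mg/L
Dose 7 (410 mg at t=30 h): 410·exp(−0.07702·4) = 301.296 mg/L
C(34) = 20.779 + 39.648 + 36.223 + 56.710 + 49.329 + 187.500 + 301.296 = 691.483 mg/L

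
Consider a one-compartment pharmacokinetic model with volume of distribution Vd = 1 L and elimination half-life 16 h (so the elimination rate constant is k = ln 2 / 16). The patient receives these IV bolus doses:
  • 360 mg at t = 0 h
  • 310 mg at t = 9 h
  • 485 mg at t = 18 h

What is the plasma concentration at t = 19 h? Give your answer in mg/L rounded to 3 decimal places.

823.510 mg/L

k = ln 2 / 16 = 0.04332 per h
Dose 1 (360 mg at t=0 h): 360·exp(−0.04332·19) = 158.063 mg/L
Dose 2 (310 mg at t=9 h): 310·exp(−0.04332·10) = 201.010 mg/L
Dose 3 (485 mg at t=18 h): 485·exp(−0.04332·1) = 464.438 mg/L
C(19) = 158.063 + 201.010 + 464.438 = 823.510 mg/L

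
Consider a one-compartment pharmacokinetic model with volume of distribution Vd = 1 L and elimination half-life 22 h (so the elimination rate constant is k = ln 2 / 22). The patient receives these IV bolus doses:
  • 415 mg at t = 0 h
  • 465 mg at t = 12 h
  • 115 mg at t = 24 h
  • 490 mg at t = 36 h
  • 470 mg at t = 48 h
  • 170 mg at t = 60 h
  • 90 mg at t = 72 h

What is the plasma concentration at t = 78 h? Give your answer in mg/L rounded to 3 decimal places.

k = ln 2 / 22 = 0.03151 per h
Dose 1 (415 mg at t=0 h): 415·exp(−0.03151·78) = 35.543 mg/L
Dose 2 (465 mg at t=12 h): 465·exp(−0.03151·66) = 58.125 mg/L
Dose 3 (115 mg at t=24 h): 115·exp(−0.03151·54) = 20.980 mg/L
Dose 4 (490 mg at t=36 h): 490·exp(−0.03151·42) = 130.468 mg/L
Dose 5 (470 mg at t=48 h): 470·exp(−0.03151·30) = 182.643 mg/L
Dose 6 (170 mg at t=60 h): 170·exp(−0.03151·18) = 96.417 mg/L
Dose 7 (90 mg at t=72 h): 90·exp(−0.03151·6) = 74.498 mg/L
C(78) = 35.543 + 58.125 + 20.980 + 130.468 + 182.643 + 96.417 + 74.498 = 598.673 mg/L

598.673 mg/L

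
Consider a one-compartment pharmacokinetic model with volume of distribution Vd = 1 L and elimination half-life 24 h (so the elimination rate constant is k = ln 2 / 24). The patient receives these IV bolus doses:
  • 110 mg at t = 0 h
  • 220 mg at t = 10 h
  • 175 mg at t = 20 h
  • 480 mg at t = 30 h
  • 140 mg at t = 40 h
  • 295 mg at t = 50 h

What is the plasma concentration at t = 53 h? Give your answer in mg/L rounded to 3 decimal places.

768.544 mg/L

k = ln 2 / 24 = 0.02888 per h
Dose 1 (110 mg at t=0 h): 110·exp(−0.02888·53) = 23.802 mg/L
Dose 2 (220 mg at t=10 h): 220·exp(−0.02888·43) = 63.544 mg/L
Dose 3 (175 mg at t=20 h): 175·exp(−0.02888·33) = 67.472 mg/L
Dose 4 (480 mg at t=30 h): 480·exp(−0.02888·23) = 247.033 mg/L
Dose 5 (140 mg at t=40 h): 140·exp(−0.02888·13) = 96.177 mg/L
Dose 6 (295 mg at t=50 h): 295·exp(−0.02888·3) = 270.516 mg/L
C(53) = 23.802 + 63.544 + 67.472 + 247.033 + 96.177 + 270.516 = 768.544 mg/L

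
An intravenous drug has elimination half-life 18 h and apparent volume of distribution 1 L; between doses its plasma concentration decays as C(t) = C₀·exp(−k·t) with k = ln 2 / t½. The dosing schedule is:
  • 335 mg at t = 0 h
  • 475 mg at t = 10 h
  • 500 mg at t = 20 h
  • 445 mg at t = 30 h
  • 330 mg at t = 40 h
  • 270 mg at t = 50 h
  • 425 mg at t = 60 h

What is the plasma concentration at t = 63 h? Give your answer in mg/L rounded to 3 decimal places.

990.053 mg/L

k = ln 2 / 18 = 0.03851 per h
Dose 1 (335 mg at t=0 h): 335·exp(−0.03851·63) = 29.610 mg/L
Dose 2 (475 mg at t=10 h): 475·exp(−0.03851·53) = 61.706 mg/L
Dose 3 (500 mg at t=20 h): 500·exp(−0.03851·43) = 95.465 mg/L
Dose 4 (445 mg at t=30 h): 445·exp(−0.03851·33) = 124.874 mg/L
Dose 5 (330 mg at t=40 h): 330·exp(−0.03851·23) = 136.102 mg/L
Dose 6 (270 mg at t=50 h): 270·exp(−0.03851·13) = 163.664 mg/L
Dose 7 (425 mg at t=60 h): 425·exp(−0.03851·3) = 378.632 mg/L
C(63) = 29.610 + 61.706 + 95.465 + 124.874 + 136.102 + 163.664 + 378.632 = 990.053 mg/L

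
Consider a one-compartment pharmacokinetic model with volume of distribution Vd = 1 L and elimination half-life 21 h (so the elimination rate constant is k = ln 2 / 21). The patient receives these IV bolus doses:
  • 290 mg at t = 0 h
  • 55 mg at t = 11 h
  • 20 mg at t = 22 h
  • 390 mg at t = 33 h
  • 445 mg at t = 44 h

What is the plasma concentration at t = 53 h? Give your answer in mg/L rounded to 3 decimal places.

k = ln 2 / 21 = 0.03301 per h
Dose 1 (290 mg at t=0 h): 290·exp(−0.03301·53) = 50.426 mg/L
Dose 2 (55 mg at t=11 h): 55·exp(−0.03301·42) = 13.750 mg/L
Dose 3 (20 mg at t=22 h): 20·exp(−0.03301·31) = 7.189 mg/L
Dose 4 (390 mg at t=33 h): 390·exp(−0.03301·20) = 201.544 mg/L
Dose 5 (445 mg at t=44 h): 445·exp(−0.03301·9) = 330.634 mg/L
C(53) = 50.426 + 13.750 + 7.189 + 201.544 + 330.634 = 603.542 mg/L

603.542 mg/L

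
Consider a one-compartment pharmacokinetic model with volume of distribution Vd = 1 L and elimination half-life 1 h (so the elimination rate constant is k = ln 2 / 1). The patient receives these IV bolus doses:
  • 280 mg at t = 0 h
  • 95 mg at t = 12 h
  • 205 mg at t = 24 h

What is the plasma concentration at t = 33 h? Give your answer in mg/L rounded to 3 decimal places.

0.400 mg/L

k = ln 2 / 1 = 0.69315 per h
Dose 1 (280 mg at t=0 h): 280·exp(−0.69315·33) = 0.000 mg/L
Dose 2 (95 mg at t=12 h): 95·exp(−0.69315·21) = 0.000 mg/L
Dose 3 (205 mg at t=24 h): 205·exp(−0.69315·9) = 0.400 mg/L
C(33) = 0.000 + 0.000 + 0.400 = 0.400 mg/L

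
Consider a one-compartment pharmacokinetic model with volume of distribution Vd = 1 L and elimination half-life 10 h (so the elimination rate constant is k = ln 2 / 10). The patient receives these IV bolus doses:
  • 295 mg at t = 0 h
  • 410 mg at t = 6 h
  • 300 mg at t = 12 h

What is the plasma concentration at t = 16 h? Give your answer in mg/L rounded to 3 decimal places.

529.671 mg/L

k = ln 2 / 10 = 0.06931 per h
Dose 1 (295 mg at t=0 h): 295·exp(−0.06931·16) = 97.314 mg/L
Dose 2 (410 mg at t=6 h): 410·exp(−0.06931·10) = 205.000 mg/L
Dose 3 (300 mg at t=12 h): 300·exp(−0.06931·4) = 227.357 mg/L
C(16) = 97.314 + 205.000 + 227.357 = 529.671 mg/L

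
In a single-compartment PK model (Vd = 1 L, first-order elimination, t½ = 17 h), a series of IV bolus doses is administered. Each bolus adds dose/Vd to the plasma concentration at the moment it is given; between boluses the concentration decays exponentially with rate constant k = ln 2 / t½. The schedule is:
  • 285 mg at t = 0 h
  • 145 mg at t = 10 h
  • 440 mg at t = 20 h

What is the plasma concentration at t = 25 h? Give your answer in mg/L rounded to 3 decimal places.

k = ln 2 / 17 = 0.04077 per h
Dose 1 (285 mg at t=0 h): 285·exp(−0.04077·25) = 102.838 mg/L
Dose 2 (145 mg at t=10 h): 145·exp(−0.04077·15) = 78.660 mg/L
Dose 3 (440 mg at t=20 h): 440·exp(−0.04077·5) = 358.851 mg/L
C(25) = 102.838 + 78.660 + 358.851 = 540.349 mg/L

540.349 mg/L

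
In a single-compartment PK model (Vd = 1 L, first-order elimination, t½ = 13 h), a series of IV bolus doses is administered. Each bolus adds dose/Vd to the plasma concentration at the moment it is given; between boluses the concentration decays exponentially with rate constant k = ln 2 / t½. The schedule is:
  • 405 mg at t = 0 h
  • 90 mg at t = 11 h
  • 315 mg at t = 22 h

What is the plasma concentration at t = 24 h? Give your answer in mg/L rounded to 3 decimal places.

440.782 mg/L

k = ln 2 / 13 = 0.05332 per h
Dose 1 (405 mg at t=0 h): 405·exp(−0.05332·24) = 112.644 mg/L
Dose 2 (90 mg at t=11 h): 90·exp(−0.05332·13) = 45.000 mg/L
Dose 3 (315 mg at t=22 h): 315·exp(−0.05332·2) = 283.138 mg/L
C(24) = 112.644 + 45.000 + 283.138 = 440.782 mg/L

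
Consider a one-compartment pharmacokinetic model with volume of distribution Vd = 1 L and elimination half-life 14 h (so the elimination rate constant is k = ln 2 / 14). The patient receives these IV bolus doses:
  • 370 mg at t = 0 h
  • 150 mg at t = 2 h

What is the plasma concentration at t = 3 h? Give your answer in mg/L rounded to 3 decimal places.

k = ln 2 / 14 = 0.04951 per h
Dose 1 (370 mg at t=0 h): 370·exp(−0.04951·3) = 318.930 mg/L
Dose 2 (150 mg at t=2 h): 150·exp(−0.04951·1) = 142.754 mg/L
C(3) = 318.930 + 142.754 = 461.684 mg/L

461.684 mg/L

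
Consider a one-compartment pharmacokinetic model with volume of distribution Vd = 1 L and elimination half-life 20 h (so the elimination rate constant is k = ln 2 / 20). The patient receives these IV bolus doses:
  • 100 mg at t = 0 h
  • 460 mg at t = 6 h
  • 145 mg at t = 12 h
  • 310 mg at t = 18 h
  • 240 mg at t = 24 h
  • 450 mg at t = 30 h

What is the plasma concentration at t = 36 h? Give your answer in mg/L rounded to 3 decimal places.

944.446 mg/L

k = ln 2 / 20 = 0.03466 per h
Dose 1 (100 mg at t=0 h): 100·exp(−0.03466·36) = 28.717 mg/L
Dose 2 (460 mg at t=6 h): 460·exp(−0.03466·30) = 162.635 mg/L
Dose 3 (145 mg at t=12 h): 145·exp(−0.03466·24) = 63.115 mg/L
Dose 4 (310 mg at t=18 h): 310·exp(−0.03466·18) = 166.125 mg/L
Dose 5 (240 mg at t=24 h): 240·exp(−0.03466·12) = 158.341 mg/L
Dose 6 (450 mg at t=30 h): 450·exp(−0.03466·6) = 365.514 mg/L
C(36) = 28.717 + 162.635 + 63.115 + 166.125 + 158.341 + 365.514 = 944.446 mg/L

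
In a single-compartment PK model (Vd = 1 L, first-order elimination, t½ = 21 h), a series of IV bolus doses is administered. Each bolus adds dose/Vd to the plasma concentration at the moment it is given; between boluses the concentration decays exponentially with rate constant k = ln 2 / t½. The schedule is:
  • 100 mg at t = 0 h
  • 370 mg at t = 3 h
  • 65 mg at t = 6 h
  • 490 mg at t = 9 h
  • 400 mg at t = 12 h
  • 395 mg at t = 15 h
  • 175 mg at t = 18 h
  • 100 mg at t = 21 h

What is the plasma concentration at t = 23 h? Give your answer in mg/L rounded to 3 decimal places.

1407.315 mg/L

k = ln 2 / 21 = 0.03301 per h
Dose 1 (100 mg at t=0 h): 100·exp(−0.03301·23) = 46.806 mg/L
Dose 2 (370 mg at t=3 h): 370·exp(−0.03301·20) = 191.208 mg/L
Dose 3 (65 mg at t=6 h): 65·exp(−0.03301·17) = 37.087 mg/L
Dose 4 (490 mg at t=9 h): 490·exp(−0.03301·14) = 308.681 mg/L
Dose 5 (400 mg at t=12 h): 400·exp(−0.03301·11) = 278.213 mg/L
Dose 6 (395 mg at t=15 h): 395·exp(−0.03301·8) = 303.333 mg/L
Dose 7 (175 mg at t=18 h): 175·exp(−0.03301·5) = 148.376 mg/L
Dose 8 (100 mg at t=21 h): 100·exp(−0.03301·2) = 93.612 mg/L
C(23) = 46.806 + 191.208 + 37.087 + 308.681 + 278.213 + 303.333 + 148.376 + 93.612 = 1407.315 mg/L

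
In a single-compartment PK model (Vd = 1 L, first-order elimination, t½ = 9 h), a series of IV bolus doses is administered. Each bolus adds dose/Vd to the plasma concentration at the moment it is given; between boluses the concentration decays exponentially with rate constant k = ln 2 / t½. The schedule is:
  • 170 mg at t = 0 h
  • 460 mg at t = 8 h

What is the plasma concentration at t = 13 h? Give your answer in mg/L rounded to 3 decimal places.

k = ln 2 / 9 = 0.07702 per h
Dose 1 (170 mg at t=0 h): 170·exp(−0.07702·13) = 62.464 mg/L
Dose 2 (460 mg at t=8 h): 460·exp(−0.07702·5) = 312.982 mg/L
C(13) = 62.464 + 312.982 = 375.445 mg/L

375.445 mg/L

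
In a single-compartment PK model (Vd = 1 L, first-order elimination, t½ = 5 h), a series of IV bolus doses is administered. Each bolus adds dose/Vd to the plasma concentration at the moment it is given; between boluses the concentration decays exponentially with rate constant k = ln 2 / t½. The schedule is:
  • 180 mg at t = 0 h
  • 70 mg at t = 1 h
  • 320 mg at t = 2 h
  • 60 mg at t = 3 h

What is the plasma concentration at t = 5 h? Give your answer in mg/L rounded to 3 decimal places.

386.797 mg/L

k = ln 2 / 5 = 0.13863 per h
Dose 1 (180 mg at t=0 h): 180·exp(−0.13863·5) = 90.000 mg/L
Dose 2 (70 mg at t=1 h): 70·exp(−0.13863·4) = 40.204 mg/L
Dose 3 (320 mg at t=2 h): 320·exp(−0.13863·3) = 211.121 mg/L
Dose 4 (60 mg at t=3 h): 60·exp(−0.13863·2) = 45.471 mg/L
C(5) = 90.000 + 40.204 + 211.121 + 45.471 = 386.797 mg/L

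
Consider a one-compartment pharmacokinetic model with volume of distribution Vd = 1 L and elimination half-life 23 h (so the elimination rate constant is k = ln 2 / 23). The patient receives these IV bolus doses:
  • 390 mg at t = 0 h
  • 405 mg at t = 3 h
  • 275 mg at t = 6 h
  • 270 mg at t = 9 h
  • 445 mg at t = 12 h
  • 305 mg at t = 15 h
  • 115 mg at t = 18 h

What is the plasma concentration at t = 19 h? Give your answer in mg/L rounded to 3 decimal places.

1597.962 mg/L

k = ln 2 / 23 = 0.03014 per h
Dose 1 (390 mg at t=0 h): 390·exp(−0.03014·19) = 219.982 mg/L
Dose 2 (405 mg at t=3 h): 405·exp(−0.03014·16) = 250.059 mg/L
Dose 3 (275 mg at t=6 h): 275·exp(−0.03014·13) = 185.860 mg/L
Dose 4 (270 mg at t=9 h): 270·exp(−0.03014·10) = 199.747 mg/L
Dose 5 (445 mg at t=12 h): 445·exp(−0.03014·7) = 360.365 mg/L
Dose 6 (305 mg at t=15 h): 305·exp(−0.03014·4) = 270.363 mg/L
Dose 7 (115 mg at t=18 h): 115·exp(−0.03014·1) = 111.586 mg/L
C(19) = 219.982 + 250.059 + 185.860 + 199.747 + 360.365 + 270.363 + 111.586 = 1597.962 mg/L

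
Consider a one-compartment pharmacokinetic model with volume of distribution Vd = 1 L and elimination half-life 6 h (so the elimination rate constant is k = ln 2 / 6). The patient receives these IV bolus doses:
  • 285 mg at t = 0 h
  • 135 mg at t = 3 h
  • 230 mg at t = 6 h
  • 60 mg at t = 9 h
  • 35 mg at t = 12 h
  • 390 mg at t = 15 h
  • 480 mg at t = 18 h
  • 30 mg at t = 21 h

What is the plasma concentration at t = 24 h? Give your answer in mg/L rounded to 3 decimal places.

476.951 mg/L

k = ln 2 / 6 = 0.11552 per h
Dose 1 (285 mg at t=0 h): 285·exp(−0.11552·24) = 17.812 mg/L
Dose 2 (135 mg at t=3 h): 135·exp(−0.11552·21) = 11.932 mg/L
Dose 3 (230 mg at t=6 h): 230·exp(−0.11552·18) = 28.750 mg/L
Dose 4 (60 mg at t=9 h): 60·exp(−0.11552·15) = 10.607 mg/L
Dose 5 (35 mg at t=12 h): 35·exp(−0.11552·12) = 8.750 mg/L
Dose 6 (390 mg at t=15 h): 390·exp(−0.11552·9) = 137.886 mg/L
Dose 7 (480 mg at t=18 h): 480·exp(−0.11552·6) = 240.000 mg/L
Dose 8 (30 mg at t=21 h): 30·exp(−0.11552·3) = 21.213 mg/L
C(24) = 17.812 + 11.932 + 28.750 + 10.607 + 8.750 + 137.886 + 240.000 + 21.213 = 476.951 mg/L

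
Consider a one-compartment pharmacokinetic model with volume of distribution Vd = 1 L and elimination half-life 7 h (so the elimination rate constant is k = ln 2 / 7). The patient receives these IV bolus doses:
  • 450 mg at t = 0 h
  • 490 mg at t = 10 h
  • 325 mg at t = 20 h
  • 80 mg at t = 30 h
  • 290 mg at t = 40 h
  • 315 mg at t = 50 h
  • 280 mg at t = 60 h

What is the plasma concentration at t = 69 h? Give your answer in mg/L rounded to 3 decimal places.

k = ln 2 / 7 = 0.09902 per h
Dose 1 (450 mg at t=0 h): 450·exp(−0.09902·69) = 0.485 mg/L
Dose 2 (490 mg at t=10 h): 490·exp(−0.09902·59) = 1.422 mg/L
Dose 3 (325 mg at t=20 h): 325·exp(−0.09902·49) = 2.539 mg/L
Dose 4 (80 mg at t=30 h): 80·exp(−0.09902·39) = 1.682 mg/L
Dose 5 (290 mg at t=40 h): 290·exp(−0.09902·29) = 16.416 mg/L
Dose 6 (315 mg at t=50 h): 315·exp(−0.09902·19) = 47.999 mg/L
Dose 7 (280 mg at t=60 h): 280·exp(−0.09902·9) = 114.847 mg/L
C(69) = 0.485 + 1.422 + 2.539 + 1.682 + 16.416 + 47.999 + 114.847 = 185.391 mg/L

185.391 mg/L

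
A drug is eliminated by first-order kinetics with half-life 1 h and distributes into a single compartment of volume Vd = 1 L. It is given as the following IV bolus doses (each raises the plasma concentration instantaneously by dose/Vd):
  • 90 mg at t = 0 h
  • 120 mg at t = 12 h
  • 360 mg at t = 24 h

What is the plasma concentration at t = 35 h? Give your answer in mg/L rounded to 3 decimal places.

k = ln 2 / 1 = 0.69315 per h
Dose 1 (90 mg at t=0 h): 90·exp(−0.69315·35) = 0.000 mg/L
Dose 2 (120 mg at t=12 h): 120·exp(−0.69315·23) = 0.000 mg/L
Dose 3 (360 mg at t=24 h): 360·exp(−0.69315·11) = 0.176 mg/L
C(35) = 0.000 + 0.000 + 0.176 = 0.176 mg/L

0.176 mg/L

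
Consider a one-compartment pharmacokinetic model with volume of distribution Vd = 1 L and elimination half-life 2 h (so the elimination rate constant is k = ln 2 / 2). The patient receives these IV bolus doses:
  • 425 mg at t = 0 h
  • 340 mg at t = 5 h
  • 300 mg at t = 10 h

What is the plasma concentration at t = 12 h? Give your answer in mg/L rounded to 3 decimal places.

k = ln 2 / 2 = 0.34657 per h
Dose 1 (425 mg at t=0 h): 425·exp(−0.34657·12) = 6.641 mg/L
Dose 2 (340 mg at t=5 h): 340·exp(−0.34657·7) = 30.052 mg/L
Dose 3 (300 mg at t=10 h): 300·exp(−0.34657·2) = 150.000 mg/L
C(12) = 6.641 + 30.052 + 150.000 = 186.693 mg/L

186.693 mg/L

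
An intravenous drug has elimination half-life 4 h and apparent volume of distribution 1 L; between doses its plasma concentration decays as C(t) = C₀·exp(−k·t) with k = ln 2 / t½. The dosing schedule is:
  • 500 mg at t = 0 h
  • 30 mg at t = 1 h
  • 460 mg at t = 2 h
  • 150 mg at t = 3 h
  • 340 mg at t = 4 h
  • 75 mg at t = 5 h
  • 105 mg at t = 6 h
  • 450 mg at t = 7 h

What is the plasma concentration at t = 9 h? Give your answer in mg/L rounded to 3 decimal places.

863.488 mg/L

k = ln 2 / 4 = 0.17329 per h
Dose 1 (500 mg at t=0 h): 500·exp(−0.17329·9) = 105.112 mg/L
Dose 2 (30 mg at t=1 h): 30·exp(−0.17329·8) = 7.500 mg/L
Dose 3 (460 mg at t=2 h): 460·exp(−0.17329·7) = 136.759 mg/L
Dose 4 (150 mg at t=3 h): 150·exp(−0.17329·6) = 53.033 mg/L
Dose 5 (340 mg at t=4 h): 340·exp(−0.17329·5) = 142.952 mg/L
Dose 6 (75 mg at t=5 h): 75·exp(−0.17329·4) = 37.500 mg/L
Dose 7 (105 mg at t=6 h): 105·exp(−0.17329·3) = 62.433 mg/L
Dose 8 (450 mg at t=7 h): 450·exp(−0.17329·2) = 318.198 mg/L
C(9) = 105.112 + 7.500 + 136.759 + 53.033 + 142.952 + 37.500 + 62.433 + 318.198 = 863.488 mg/L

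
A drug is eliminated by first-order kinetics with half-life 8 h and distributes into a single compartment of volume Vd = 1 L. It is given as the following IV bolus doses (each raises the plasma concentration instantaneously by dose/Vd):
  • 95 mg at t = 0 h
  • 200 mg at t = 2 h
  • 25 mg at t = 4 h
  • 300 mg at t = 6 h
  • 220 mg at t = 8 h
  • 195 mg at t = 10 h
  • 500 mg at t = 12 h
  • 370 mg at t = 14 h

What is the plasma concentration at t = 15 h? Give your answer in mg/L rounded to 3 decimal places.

1209.173 mg/L

k = ln 2 / 8 = 0.08664 per h
Dose 1 (95 mg at t=0 h): 95·exp(−0.08664·15) = 25.900 mg/L
Dose 2 (200 mg at t=2 h): 200·exp(−0.08664·13) = 64.842 mg/L
Dose 3 (25 mg at t=4 h): 25·exp(−0.08664·11) = 9.639 mg/L
Dose 4 (300 mg at t=6 h): 300·exp(−0.08664·9) = 137.551 mg/L
Dose 5 (220 mg at t=8 h): 220·exp(−0.08664·7) = 119.956 mg/L
Dose 6 (195 mg at t=10 h): 195·exp(−0.08664·5) = 126.442 mg/L
Dose 7 (500 mg at t=12 h): 500·exp(−0.08664·3) = 385.553 mg/L
Dose 8 (370 mg at t=14 h): 370·exp(−0.08664·1) = 339.291 mg/L
C(15) = 25.900 + 64.842 + 9.639 + 137.551 + 119.956 + 126.442 + 385.553 + 339.291 = 1209.173 mg/L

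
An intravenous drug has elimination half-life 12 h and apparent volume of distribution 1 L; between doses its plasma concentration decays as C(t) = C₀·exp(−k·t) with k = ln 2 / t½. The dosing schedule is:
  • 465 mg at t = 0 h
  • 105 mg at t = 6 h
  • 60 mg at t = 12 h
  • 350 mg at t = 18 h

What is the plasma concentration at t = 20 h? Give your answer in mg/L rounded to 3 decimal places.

542.850 mg/L

k = ln 2 / 12 = 0.05776 per h
Dose 1 (465 mg at t=0 h): 465·exp(−0.05776·20) = 146.466 mg/L
Dose 2 (105 mg at t=6 h): 105·exp(−0.05776·14) = 46.772 mg/L
Dose 3 (60 mg at t=12 h): 60·exp(−0.05776·8) = 37.798 mg/L
Dose 4 (350 mg at t=18 h): 350·exp(−0.05776·2) = 311.815 mg/L
C(20) = 146.466 + 46.772 + 37.798 + 311.815 = 542.850 mg/L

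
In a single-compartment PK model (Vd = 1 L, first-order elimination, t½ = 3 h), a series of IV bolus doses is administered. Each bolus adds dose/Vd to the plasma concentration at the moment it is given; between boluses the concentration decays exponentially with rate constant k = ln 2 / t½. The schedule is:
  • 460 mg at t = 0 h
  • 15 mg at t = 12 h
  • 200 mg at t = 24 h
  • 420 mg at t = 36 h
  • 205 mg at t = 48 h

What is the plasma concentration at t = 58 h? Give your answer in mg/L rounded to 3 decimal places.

23.021 mg/L

k = ln 2 / 3 = 0.23105 per h
Dose 1 (460 mg at t=0 h): 460·exp(−0.23105·58) = 0.001 mg/L
Dose 2 (15 mg at t=12 h): 15·exp(−0.23105·46) = 0.000 mg/L
Dose 3 (200 mg at t=24 h): 200·exp(−0.23105·34) = 0.078 mg/L
Dose 4 (420 mg at t=36 h): 420·exp(−0.23105·22) = 2.604 mg/L
Dose 5 (205 mg at t=48 h): 205·exp(−0.23105·10) = 20.339 mg/L
C(58) = 0.001 + 0.000 + 0.078 + 2.604 + 20.339 = 23.021 mg/L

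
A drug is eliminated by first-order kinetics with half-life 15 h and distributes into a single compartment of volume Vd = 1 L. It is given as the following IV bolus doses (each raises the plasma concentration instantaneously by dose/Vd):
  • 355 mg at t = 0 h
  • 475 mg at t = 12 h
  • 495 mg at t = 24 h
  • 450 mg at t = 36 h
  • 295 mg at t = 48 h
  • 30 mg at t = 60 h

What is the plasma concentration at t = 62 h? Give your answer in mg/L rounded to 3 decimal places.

470.029 mg/L

k = ln 2 / 15 = 0.04621 per h
Dose 1 (355 mg at t=0 h): 355·exp(−0.04621·62) = 20.229 mg/L
Dose 2 (475 mg at t=12 h): 475·exp(−0.04621·50) = 47.126 mg/L
Dose 3 (495 mg at t=24 h): 495·exp(−0.04621·38) = 85.506 mg/L
Dose 4 (450 mg at t=36 h): 450·exp(−0.04621·26) = 135.340 mg/L
Dose 5 (295 mg at t=48 h): 295·exp(−0.04621·14) = 154.476 mg/L
Dose 6 (30 mg at t=60 h): 30·exp(−0.04621·2) = 27.352 mg/L
C(62) = 20.229 + 47.126 + 85.506 + 135.340 + 154.476 + 27.352 = 470.029 mg/L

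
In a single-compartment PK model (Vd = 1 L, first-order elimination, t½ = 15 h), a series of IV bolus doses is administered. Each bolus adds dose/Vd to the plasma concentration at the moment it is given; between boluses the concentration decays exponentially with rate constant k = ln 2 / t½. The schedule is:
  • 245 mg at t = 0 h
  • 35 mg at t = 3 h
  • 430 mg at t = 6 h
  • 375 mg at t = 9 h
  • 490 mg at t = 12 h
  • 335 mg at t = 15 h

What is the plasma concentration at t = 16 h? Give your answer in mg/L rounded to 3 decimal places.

k = ln 2 / 15 = 0.04621 per h
Dose 1 (245 mg at t=0 h): 245·exp(−0.04621·16) = 116.968 mg/L
Dose 2 (35 mg at t=3 h): 35·exp(−0.04621·13) = 19.194 mg/L
Dose 3 (430 mg at t=6 h): 430·exp(−0.04621·10) = 270.883 mg/L
Dose 4 (375 mg at t=9 h): 375·exp(−0.04621·7) = 271.363 mg/L
Dose 5 (490 mg at t=12 h): 490·exp(−0.04621·4) = 407.307 mg/L
Dose 6 (335 mg at t=15 h): 335·exp(−0.04621·1) = 319.872 mg/L
C(16) = 116.968 + 19.194 + 270.883 + 271.363 + 407.307 + 319.872 = 1405.587 mg/L

1405.587 mg/L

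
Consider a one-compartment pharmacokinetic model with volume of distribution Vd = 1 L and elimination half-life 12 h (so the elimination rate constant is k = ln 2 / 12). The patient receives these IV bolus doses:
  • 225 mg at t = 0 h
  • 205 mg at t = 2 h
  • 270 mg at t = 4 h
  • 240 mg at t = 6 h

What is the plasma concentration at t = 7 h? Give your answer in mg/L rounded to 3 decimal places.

k = ln 2 / 12 = 0.05776 per h
Dose 1 (225 mg at t=0 h): 225·exp(−0.05776·7) = 150.169 mg/L
Dose 2 (205 mg at t=2 h): 205·exp(−0.05776·5) = 153.576 mg/L
Dose 3 (270 mg at t=4 h): 270·exp(−0.05776·3) = 227.042 mg/L
Dose 4 (240 mg at t=6 h): 240·exp(−0.05776·1) = 226.530 mg/L
C(7) = 150.169 + 153.576 + 227.042 + 226.530 = 757.318 mg/L

757.318 mg/L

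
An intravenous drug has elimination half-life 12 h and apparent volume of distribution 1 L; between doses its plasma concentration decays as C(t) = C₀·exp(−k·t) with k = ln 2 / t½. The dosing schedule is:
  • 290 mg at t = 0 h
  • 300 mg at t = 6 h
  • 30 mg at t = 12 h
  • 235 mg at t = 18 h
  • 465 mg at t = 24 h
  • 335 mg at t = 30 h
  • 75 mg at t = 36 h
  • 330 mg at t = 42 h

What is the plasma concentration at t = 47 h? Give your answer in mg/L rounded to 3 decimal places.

630.878 mg/L

k = ln 2 / 12 = 0.05776 per h
Dose 1 (290 mg at t=0 h): 290·exp(−0.05776·47) = 19.203 mg/L
Dose 2 (300 mg at t=6 h): 300·exp(−0.05776·41) = 28.093 mg/L
Dose 3 (30 mg at t=12 h): 30·exp(−0.05776·35) = 3.973 mg/L
Dose 4 (235 mg at t=18 h): 235·exp(−0.05776·29) = 44.013 mg/L
Dose 5 (465 mg at t=24 h): 465·exp(−0.05776·23) = 123.163 mg/L
Dose 6 (335 mg at t=30 h): 335·exp(−0.05776·17) = 125.483 mg/L
Dose 7 (75 mg at t=36 h): 75·exp(−0.05776·11) = 39.730 mg/L
Dose 8 (330 mg at t=42 h): 330·exp(−0.05776·5) = 247.221 mg/L
C(47) = 19.203 + 28.093 + 3.973 + 44.013 + 123.163 + 125.483 + 39.730 + 247.221 = 630.878 mg/L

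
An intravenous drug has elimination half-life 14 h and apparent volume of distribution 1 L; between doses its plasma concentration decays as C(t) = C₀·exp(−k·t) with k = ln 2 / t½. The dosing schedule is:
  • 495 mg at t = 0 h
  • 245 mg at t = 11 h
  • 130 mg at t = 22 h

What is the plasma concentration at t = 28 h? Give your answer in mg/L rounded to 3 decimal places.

k = ln 2 / 14 = 0.04951 per h
Dose 1 (495 mg at t=0 h): 495·exp(−0.04951·28) = 123.750 mg/L
Dose 2 (245 mg at t=11 h): 245·exp(−0.04951·17) = 105.592 mg/L
Dose 3 (130 mg at t=22 h): 130·exp(−0.04951·6) = 96.590 mg/L
C(28) = 123.750 + 105.592 + 96.590 = 325.931 mg/L

325.931 mg/L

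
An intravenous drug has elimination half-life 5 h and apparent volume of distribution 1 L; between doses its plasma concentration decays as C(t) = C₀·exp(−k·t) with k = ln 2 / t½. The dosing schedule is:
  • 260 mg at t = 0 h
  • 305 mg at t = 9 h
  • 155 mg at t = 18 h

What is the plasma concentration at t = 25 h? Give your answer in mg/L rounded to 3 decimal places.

100.049 mg/L

k = ln 2 / 5 = 0.13863 per h
Dose 1 (260 mg at t=0 h): 260·exp(−0.13863·25) = 8.125 mg/L
Dose 2 (305 mg at t=9 h): 305·exp(−0.13863·16) = 33.190 mg/L
Dose 3 (155 mg at t=18 h): 155·exp(−0.13863·7) = 58.734 mg/L
C(25) = 8.125 + 33.190 + 58.734 = 100.049 mg/L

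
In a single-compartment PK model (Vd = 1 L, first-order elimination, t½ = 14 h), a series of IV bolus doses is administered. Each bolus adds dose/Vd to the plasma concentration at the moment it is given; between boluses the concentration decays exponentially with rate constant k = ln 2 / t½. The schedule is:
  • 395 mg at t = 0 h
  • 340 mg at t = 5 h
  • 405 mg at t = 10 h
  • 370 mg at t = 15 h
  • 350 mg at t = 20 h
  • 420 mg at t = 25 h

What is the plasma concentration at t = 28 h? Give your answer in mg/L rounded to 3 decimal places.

k = ln 2 / 14 = 0.04951 per h
Dose 1 (395 mg at t=0 h): 395·exp(−0.04951·28) = 98.750 mg/L
Dose 2 (340 mg at t=5 h): 340·exp(−0.04951·23) = 108.875 mg/L
Dose 3 (405 mg at t=10 h): 405·exp(−0.04951·18) = 166.118 mg/L
Dose 4 (370 mg at t=15 h): 370·exp(−0.04951·13) = 194.390 mg/L
Dose 5 (350 mg at t=20 h): 350·exp(−0.04951·8) = 235.533 mg/L
Dose 6 (420 mg at t=25 h): 420·exp(−0.04951·3) = 362.029 mg/L
C(28) = 98.750 + 108.875 + 166.118 + 194.390 + 235.533 + 362.029 = 1165.694 mg/L

1165.694 mg/L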